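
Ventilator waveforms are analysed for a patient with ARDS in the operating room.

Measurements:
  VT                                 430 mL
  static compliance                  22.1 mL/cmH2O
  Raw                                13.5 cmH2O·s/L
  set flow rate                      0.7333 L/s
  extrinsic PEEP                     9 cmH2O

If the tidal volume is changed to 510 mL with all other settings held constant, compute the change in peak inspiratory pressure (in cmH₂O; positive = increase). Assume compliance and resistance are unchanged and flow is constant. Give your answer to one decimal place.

3.6

PIP = Vt/C + R·V̇ + PEEP (constant-flow equation of motion).
Only the elastic term changes: ΔPIP = ΔVt / C = (510 − 430) / 22.1 = 3.62 cmH2O.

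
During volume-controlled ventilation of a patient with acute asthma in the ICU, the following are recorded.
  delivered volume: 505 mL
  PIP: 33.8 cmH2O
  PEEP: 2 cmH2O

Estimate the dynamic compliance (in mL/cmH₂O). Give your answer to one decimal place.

15.9

Dynamic compliance = Vt / (PIP − PEEP) = 505 / (33.8 − 2) = 505 / 31.8 = 15.881 mL/cmH2O.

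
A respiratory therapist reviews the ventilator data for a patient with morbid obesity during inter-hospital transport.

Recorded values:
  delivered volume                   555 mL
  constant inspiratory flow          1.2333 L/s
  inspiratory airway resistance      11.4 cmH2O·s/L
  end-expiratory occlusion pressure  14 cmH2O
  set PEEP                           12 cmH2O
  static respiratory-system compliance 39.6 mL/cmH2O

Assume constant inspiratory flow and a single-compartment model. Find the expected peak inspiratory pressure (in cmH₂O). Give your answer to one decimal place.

Total PEEP = 14 cmH2O (set 12 + intrinsic 2); this is the baseline alveolar pressure.
Equation of motion (constant flow): PIP = Vt/C + R·V̇ + PEEP.
PIP = 555/39.6 + 11.4×1.2333 + 14 = 14.015 + 14.06 + 14 = 42.075 cmH2O.

42.1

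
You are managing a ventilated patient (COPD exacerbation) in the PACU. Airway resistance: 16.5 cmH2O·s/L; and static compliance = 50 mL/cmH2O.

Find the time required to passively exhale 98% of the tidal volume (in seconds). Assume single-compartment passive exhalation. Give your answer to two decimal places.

3.23

τ = R × C = 16.5 × 50 mL/cmH2O = 16.5 × 0.050 L/cmH2O = 0.825 s.
Exhaled fraction f = 1 − e^(−t/τ) → t = −τ·ln(1 − f) = −0.825·ln(0.02) = 3.227 s.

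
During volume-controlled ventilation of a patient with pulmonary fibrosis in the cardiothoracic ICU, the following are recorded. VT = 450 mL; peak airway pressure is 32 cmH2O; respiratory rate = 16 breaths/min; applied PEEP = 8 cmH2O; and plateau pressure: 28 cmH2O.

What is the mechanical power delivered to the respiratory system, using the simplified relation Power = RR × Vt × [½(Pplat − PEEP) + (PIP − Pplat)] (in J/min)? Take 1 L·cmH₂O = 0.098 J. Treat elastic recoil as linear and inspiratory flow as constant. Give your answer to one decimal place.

9.9

Per-breath work = Vt × [½(Pplat−PEEP) + (PIP−Pplat)] = 0.450 × [0.5×20.0 + 4.0] = 0.450 × 14.0 = 6.3 L·cmH2O.
Power = 16 × 6.3 = 100.8 L·cmH2O/min.
× 0.098 J/(L·cmH2O) → 9.878 J/min.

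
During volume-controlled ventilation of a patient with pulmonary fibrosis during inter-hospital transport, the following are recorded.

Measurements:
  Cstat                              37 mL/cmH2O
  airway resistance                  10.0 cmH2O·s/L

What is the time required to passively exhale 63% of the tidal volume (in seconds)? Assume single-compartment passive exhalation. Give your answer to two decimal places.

0.37

τ = R × C = 10.0 × 37 mL/cmH2O = 10.0 × 0.037 L/cmH2O = 0.37 s.
Exhaled fraction f = 1 − e^(−t/τ) → t = −τ·ln(1 − f) = −0.37·ln(0.37) = 0.3679 s.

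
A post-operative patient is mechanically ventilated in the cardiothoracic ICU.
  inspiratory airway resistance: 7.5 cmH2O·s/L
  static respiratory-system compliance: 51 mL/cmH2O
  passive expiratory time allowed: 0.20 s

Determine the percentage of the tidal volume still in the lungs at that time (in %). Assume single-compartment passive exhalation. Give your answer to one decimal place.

59.3

τ = R × C = 7.5 × 51 mL/cmH2O = 7.5 × 0.051 L/cmH2O = 0.3825 s.
Passive exhalation: V(t)/V₀ = e^(−t/τ) = e^(−0.20/0.3825) = 0.5928.
Fraction remaining = 0.5928 → 59.28%.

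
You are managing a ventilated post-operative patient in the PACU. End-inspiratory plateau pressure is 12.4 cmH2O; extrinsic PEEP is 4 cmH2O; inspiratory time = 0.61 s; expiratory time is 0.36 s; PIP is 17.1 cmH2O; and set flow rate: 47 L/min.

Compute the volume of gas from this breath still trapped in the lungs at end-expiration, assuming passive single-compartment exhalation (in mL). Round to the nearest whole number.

Flow: 47 L/min ÷ 60 = 0.7833 L/s.
Vt = flow × Ti = 0.7833 L/s × 0.61 s × 1000 mL/L = 477.81 mL.
R = (PIP − Pplat)/V̇ = (17.1 − 12.4) / 0.7833 = 4.7/0.7833 = 6.0 cmH2O·s/L.
C = Vt/(Pplat − PEEP) = 477.81 / (12.4 − 4) = 477.81/8.4 = 56.882 mL/cmH2O.
τ = R × C = 6.0 × 0.05688 L/cmH2O = 0.3413 s.
Fraction remaining = e^(−Te/τ) = e^(−0.36/0.3413) = 0.3483.
Trapped volume = 477.81 × 0.3483 = 166.42 mL.

166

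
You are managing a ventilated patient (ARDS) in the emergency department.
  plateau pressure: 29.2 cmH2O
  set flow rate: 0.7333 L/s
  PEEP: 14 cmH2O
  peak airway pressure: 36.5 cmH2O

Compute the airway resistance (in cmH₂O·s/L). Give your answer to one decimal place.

Raw = (PIP − Pplat) / flow = (36.5 − 29.2) / 0.7333 = 7.3 / 0.7333 = 9.955 cmH2O·s/L.

10.0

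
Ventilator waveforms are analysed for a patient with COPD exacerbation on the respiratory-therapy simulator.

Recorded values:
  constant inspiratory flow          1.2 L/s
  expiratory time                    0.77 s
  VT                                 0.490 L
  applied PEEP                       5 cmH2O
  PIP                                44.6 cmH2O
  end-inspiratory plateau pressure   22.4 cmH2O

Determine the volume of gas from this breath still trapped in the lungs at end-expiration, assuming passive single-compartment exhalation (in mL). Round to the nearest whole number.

R = (PIP − Pplat)/V̇ = (44.6 − 22.4) / 1.2 = 22.2/1.2 = 18.5 cmH2O·s/L.
C = Vt/(Pplat − PEEP) = 490.0 / (22.4 − 5) = 490.0/17.4 = 28.161 mL/cmH2O.
τ = R × C = 18.5 × 0.02816 L/cmH2O = 0.521 s.
Fraction remaining = e^(−Te/τ) = e^(−0.77/0.521) = 0.2281.
Trapped volume = 490.0 × 0.2281 = 111.77 mL.

112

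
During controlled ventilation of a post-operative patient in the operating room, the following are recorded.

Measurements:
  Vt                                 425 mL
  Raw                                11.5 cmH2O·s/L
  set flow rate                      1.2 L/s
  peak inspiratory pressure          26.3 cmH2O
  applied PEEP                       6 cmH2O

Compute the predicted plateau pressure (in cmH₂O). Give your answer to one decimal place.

12.5

Pplat = PIP − Raw × flow = 26.3 − 11.5 × 1.2 = 26.3 − 13.8 = 12.5 cmH2O.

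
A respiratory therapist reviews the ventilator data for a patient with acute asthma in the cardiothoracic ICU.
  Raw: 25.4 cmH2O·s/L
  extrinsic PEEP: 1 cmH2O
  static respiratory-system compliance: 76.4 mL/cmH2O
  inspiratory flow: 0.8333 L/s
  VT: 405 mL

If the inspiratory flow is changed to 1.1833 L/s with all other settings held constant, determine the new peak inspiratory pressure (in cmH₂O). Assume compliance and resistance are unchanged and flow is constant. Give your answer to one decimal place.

36.4

PIP = Vt/C + R·V̇ + PEEP (constant-flow equation of motion).
Only the resistive term changes: ΔPIP = R × ΔV̇ = 25.4 × (1.1833 − 0.8333) = 25.4 × 0.35 = 8.89 cmH2O.
Original PIP = 405/76.4 + 25.4×0.8333 + 1 = 27.467 cmH2O; new PIP = 27.467 + (8.89) = 36.357 cmH2O.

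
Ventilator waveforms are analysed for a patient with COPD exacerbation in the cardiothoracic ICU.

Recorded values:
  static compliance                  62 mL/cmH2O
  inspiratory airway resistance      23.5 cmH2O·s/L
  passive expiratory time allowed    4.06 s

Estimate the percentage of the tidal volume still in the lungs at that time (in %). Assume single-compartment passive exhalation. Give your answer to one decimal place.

6.2

τ = R × C = 23.5 × 62 mL/cmH2O = 23.5 × 0.062 L/cmH2O = 1.457 s.
Passive exhalation: V(t)/V₀ = e^(−t/τ) = e^(−4.06/1.457) = 0.06163.
Fraction remaining = 0.06163 → 6.163%.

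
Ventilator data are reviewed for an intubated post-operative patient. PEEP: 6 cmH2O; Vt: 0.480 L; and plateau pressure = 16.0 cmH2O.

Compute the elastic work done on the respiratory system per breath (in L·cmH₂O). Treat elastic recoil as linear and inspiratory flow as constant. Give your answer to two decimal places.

2.40

Elastic work ≈ ½ × (Pplat − PEEP) × Vt = 0.5 × (16.0 − 6) × 0.480 L = 0.5 × 10.0 × 0.480 = 2.4 L·cmH2O.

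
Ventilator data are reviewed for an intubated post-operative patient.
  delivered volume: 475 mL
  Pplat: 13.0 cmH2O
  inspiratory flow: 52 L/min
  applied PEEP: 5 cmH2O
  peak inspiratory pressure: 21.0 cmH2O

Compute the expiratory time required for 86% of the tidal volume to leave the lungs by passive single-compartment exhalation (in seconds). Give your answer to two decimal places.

1.08

Flow: 52 L/min ÷ 60 = 0.8667 L/s.
R = (PIP − Pplat)/V̇ = (21.0 − 13.0) / 0.8667 = 8.0/0.8667 = 9.23 cmH2O·s/L.
C = Vt/(Pplat − PEEP) = 475.0 / (13.0 − 5) = 475.0/8.0 = 59.375 mL/cmH2O.
τ = R × C = 9.23 × 0.05938 L/cmH2O = 0.5481 s.
t = −τ·ln(1 − 0.86) = −0.5481·ln(0.14) = 1.078 s.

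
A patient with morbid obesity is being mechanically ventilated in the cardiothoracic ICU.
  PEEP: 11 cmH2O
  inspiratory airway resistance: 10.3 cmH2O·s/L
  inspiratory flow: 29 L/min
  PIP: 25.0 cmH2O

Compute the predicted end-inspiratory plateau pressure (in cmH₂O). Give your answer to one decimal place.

Flow: 29 L/min ÷ 60 = 0.4833 L/s.
Pplat = PIP − Raw × flow = 25.0 − 10.3 × 0.4833 = 25.0 − 4.978 = 20.022 cmH2O.

20.0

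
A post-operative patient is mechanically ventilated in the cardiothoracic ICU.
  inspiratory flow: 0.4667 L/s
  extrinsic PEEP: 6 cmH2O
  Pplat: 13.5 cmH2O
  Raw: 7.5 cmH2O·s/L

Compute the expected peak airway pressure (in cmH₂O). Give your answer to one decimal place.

17.0

PIP = Pplat + Raw × flow = 13.5 + 7.5 × 0.4667 = 13.5 + 3.5 = 17.0 cmH2O.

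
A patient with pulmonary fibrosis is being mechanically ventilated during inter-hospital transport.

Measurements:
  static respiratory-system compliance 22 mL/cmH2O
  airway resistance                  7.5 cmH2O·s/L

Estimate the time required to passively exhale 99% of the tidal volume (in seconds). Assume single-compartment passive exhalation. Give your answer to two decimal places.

0.76

τ = R × C = 7.5 × 22 mL/cmH2O = 7.5 × 0.022 L/cmH2O = 0.165 s.
Exhaled fraction f = 1 − e^(−t/τ) → t = −τ·ln(1 − f) = −0.165·ln(0.01) = 0.7599 s.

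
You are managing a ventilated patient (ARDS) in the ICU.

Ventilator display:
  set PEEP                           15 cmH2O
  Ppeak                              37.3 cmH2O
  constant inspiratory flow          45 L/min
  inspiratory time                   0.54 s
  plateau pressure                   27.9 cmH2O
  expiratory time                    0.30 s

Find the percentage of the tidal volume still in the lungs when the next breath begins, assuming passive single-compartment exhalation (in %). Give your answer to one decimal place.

Flow: 45 L/min ÷ 60 = 0.75 L/s.
Vt = flow × Ti = 0.75 L/s × 0.54 s × 1000 mL/L = 405.0 mL.
R = (PIP − Pplat)/V̇ = (37.3 − 27.9) / 0.75 = 9.4/0.75 = 12.533 cmH2O·s/L.
C = Vt/(Pplat − PEEP) = 405.0 / (27.9 − 15) = 405.0/12.9 = 31.395 mL/cmH2O.
τ = R × C = 12.533 × 0.0314 L/cmH2O = 0.3935 s.
Fraction remaining at end-expiration = e^(−Te/τ) = e^(−0.30/0.3935) = 0.4666 → 46.66%.

46.7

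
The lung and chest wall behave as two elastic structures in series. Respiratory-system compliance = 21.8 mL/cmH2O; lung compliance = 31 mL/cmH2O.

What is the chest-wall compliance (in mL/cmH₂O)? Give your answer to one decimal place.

73.5

1/Ccw = 1/Crs − 1/CL.
1/Ccw = 1/21.8 − 1/31 = 0.01361.
Ccw = 73.475 mL/cmH2O.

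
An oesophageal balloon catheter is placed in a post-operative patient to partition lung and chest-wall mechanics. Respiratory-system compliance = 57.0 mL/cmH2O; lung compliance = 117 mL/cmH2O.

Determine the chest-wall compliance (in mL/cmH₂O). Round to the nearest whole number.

111

1/Ccw = 1/Crs − 1/CL.
1/Ccw = 1/57.0 − 1/117 = 0.008997.
Ccw = 111.15 mL/cmH2O.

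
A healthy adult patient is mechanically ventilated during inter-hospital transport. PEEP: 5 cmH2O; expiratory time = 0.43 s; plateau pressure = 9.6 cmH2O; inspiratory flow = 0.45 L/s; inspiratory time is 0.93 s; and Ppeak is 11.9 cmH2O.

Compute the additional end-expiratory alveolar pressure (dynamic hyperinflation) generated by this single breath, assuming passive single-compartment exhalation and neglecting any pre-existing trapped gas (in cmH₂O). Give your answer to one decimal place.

1.8

Vt = flow × Ti = 0.45 L/s × 0.93 s × 1000 mL/L = 418.5 mL.
R = (PIP − Pplat)/V̇ = (11.9 − 9.6) / 0.45 = 2.3/0.45 = 5.111 cmH2O·s/L.
C = Vt/(Pplat − PEEP) = 418.5 / (9.6 − 5) = 418.5/4.6 = 90.978 mL/cmH2O.
τ = R × C = 5.111 × 0.09098 L/cmH2O = 0.465 s.
Fraction remaining = e^(−Te/τ) = e^(−0.43/0.465) = 0.3966; trapped volume = 418.5 × 0.3966 = 165.98 mL.
Additional alveolar pressure from trapping ≈ V_trapped / C = 165.98 / 90.978 = 1.824 cmH2O.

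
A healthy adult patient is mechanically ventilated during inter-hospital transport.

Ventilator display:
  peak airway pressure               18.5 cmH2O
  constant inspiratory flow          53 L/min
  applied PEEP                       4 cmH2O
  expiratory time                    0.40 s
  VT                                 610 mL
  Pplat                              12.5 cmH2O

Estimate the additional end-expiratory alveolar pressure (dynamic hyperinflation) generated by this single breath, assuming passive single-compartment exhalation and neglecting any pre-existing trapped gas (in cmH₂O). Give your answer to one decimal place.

3.7

Flow: 53 L/min ÷ 60 = 0.8833 L/s.
R = (PIP − Pplat)/V̇ = (18.5 − 12.5) / 0.8833 = 6.0/0.8833 = 6.793 cmH2O·s/L.
C = Vt/(Pplat − PEEP) = 610.0 / (12.5 − 4) = 610.0/8.5 = 71.765 mL/cmH2O.
τ = R × C = 6.793 × 0.07177 L/cmH2O = 0.4875 s.
Fraction remaining = e^(−Te/τ) = e^(−0.40/0.4875) = 0.4402; trapped volume = 610.0 × 0.4402 = 268.52 mL.
Additional alveolar pressure from trapping ≈ V_trapped / C = 268.52 / 71.765 = 3.742 cmH2O.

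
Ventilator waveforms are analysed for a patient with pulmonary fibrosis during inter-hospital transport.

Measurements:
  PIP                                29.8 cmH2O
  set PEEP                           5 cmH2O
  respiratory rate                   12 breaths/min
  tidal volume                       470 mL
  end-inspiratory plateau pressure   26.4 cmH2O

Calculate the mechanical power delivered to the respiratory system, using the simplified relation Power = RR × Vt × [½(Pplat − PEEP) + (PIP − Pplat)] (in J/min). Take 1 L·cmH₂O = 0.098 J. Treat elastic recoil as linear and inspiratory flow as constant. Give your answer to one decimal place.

7.8

Per-breath work = Vt × [½(Pplat−PEEP) + (PIP−Pplat)] = 0.470 × [0.5×21.4 + 3.4] = 0.470 × 14.1 = 6.627 L·cmH2O.
Power = 12 × 6.627 = 79.524 L·cmH2O/min.
× 0.098 J/(L·cmH2O) → 7.793 J/min.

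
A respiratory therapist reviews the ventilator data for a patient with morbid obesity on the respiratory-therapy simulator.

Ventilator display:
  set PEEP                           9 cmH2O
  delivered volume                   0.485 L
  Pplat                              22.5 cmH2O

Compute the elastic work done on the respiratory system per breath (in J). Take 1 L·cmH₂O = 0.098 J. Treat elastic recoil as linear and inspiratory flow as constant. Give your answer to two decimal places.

Elastic work ≈ ½ × (Pplat − PEEP) × Vt = 0.5 × (22.5 − 9) × 0.485 L = 0.5 × 13.5 × 0.485 = 3.274 L·cmH2O.
× 0.098 J/(L·cmH2O) → 0.3209 J.

0.32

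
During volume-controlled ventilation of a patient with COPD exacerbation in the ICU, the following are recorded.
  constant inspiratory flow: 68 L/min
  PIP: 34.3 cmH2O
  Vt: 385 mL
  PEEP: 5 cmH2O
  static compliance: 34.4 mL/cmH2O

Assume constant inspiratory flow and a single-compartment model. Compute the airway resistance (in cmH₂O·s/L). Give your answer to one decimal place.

Flow: 68 L/min ÷ 60 = 1.1333 L/s.
Equation of motion (constant flow): PIP = Vt/C + R·V̇ + PEEP.
R·V̇ = PIP − Vt/C − PEEP = 34.3 − 385/34.4 − 5 = 34.3 − 11.192 − 5 = 18.108 cmH2O.
R = 18.108 / 1.1333 = 15.978 cmH2O·s/L.

16.0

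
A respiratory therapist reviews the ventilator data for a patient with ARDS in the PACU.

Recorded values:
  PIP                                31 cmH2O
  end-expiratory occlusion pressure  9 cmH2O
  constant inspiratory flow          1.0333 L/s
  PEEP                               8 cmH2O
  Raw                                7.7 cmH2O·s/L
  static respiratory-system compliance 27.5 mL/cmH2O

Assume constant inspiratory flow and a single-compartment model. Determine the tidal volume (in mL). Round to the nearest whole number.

Total PEEP = 9 cmH2O (set 8 + intrinsic 1); this is the baseline alveolar pressure.
Equation of motion (constant flow): PIP = Vt/C + R·V̇ + PEEP.
Vt/C = PIP − R·V̇ − PEEP = 31 − 7.956 − 9 = 14.044 cmH2O.
Vt = C × 14.044 = 27.5 × 14.044 = 386.21 mL.

386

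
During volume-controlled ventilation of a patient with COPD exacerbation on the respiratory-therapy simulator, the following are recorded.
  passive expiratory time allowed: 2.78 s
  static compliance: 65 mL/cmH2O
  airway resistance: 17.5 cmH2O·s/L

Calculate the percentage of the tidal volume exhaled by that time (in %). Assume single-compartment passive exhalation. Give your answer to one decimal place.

91.3

τ = R × C = 17.5 × 65 mL/cmH2O = 17.5 × 0.065 L/cmH2O = 1.138 s.
Passive exhalation: V(t)/V₀ = e^(−t/τ) = e^(−2.78/1.138) = 0.08691.
Fraction exhaled = 1 − 0.08691 = 0.9131 → 91.31%.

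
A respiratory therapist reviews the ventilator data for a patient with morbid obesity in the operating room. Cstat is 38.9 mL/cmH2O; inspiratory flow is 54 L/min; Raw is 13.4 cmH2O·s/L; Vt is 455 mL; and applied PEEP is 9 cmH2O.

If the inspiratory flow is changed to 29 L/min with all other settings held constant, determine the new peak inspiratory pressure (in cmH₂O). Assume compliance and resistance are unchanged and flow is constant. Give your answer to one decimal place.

Flow: 54 L/min ÷ 60 = 0.9 L/s.
New flow: 29 L/min ÷ 60 = 0.4833 L/s.
PIP = Vt/C + R·V̇ + PEEP (constant-flow equation of motion).
Only the resistive term changes: ΔPIP = R × ΔV̇ = 13.4 × (0.4833 − 0.9) = 13.4 × -0.4167 = -5.584 cmH2O.
Original PIP = 455/38.9 + 13.4×0.9 + 9 = 32.757 cmH2O; new PIP = 32.757 + (-5.584) = 27.173 cmH2O.

27.2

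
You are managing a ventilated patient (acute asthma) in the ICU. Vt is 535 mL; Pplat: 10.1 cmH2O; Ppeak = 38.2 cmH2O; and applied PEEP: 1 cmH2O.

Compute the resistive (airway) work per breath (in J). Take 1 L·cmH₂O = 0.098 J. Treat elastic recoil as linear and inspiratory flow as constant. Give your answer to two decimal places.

1.47

With constant inspiratory flow the resistive pressure is constant at PIP − Pplat = 38.2 − 10.1 = 28.1 cmH2O, so resistive work = 28.1 × 0.535 = 15.034 L·cmH2O.
× 0.098 J/(L·cmH2O) → 1.473 J.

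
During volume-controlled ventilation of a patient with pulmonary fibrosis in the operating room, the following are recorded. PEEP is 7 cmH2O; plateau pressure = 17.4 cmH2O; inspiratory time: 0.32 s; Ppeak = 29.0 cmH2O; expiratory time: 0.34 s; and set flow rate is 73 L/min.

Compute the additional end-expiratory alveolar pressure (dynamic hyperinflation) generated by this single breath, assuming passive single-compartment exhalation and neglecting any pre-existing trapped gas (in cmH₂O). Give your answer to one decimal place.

Flow: 73 L/min ÷ 60 = 1.2167 L/s.
Vt = flow × Ti = 1.2167 L/s × 0.32 s × 1000 mL/L = 389.34 mL.
R = (PIP − Pplat)/V̇ = (29.0 − 17.4) / 1.2167 = 11.6/1.2167 = 9.534 cmH2O·s/L.
C = Vt/(Pplat − PEEP) = 389.34 / (17.4 − 7) = 389.34/10.4 = 37.437 mL/cmH2O.
τ = R × C = 9.534 × 0.03744 L/cmH2O = 0.357 s.
Fraction remaining = e^(−Te/τ) = e^(−0.34/0.357) = 0.3858; trapped volume = 389.34 × 0.3858 = 150.21 mL.
Additional alveolar pressure from trapping ≈ V_trapped / C = 150.21 / 37.437 = 4.012 cmH2O.

4.0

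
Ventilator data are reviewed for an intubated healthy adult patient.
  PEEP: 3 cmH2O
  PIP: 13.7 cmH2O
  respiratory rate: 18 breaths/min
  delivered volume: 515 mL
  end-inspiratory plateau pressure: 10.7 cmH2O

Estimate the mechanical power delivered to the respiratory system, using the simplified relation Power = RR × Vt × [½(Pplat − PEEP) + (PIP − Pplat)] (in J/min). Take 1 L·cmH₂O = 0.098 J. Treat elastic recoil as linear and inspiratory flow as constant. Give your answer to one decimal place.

6.2

Per-breath work = Vt × [½(Pplat−PEEP) + (PIP−Pplat)] = 0.515 × [0.5×7.7 + 3.0] = 0.515 × 6.85 = 3.528 L·cmH2O.
Power = 18 × 3.528 = 63.504 L·cmH2O/min.
× 0.098 J/(L·cmH2O) → 6.223 J/min.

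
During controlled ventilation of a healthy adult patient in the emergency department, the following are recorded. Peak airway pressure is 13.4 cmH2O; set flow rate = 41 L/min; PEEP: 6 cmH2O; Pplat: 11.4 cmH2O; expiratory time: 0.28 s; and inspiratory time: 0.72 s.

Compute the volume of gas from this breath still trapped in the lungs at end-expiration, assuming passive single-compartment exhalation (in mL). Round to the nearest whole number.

172

Flow: 41 L/min ÷ 60 = 0.6833 L/s.
Vt = flow × Ti = 0.6833 L/s × 0.72 s × 1000 mL/L = 491.98 mL.
R = (PIP − Pplat)/V̇ = (13.4 − 11.4) / 0.6833 = 2.0/0.6833 = 2.927 cmH2O·s/L.
C = Vt/(Pplat − PEEP) = 491.98 / (11.4 − 6) = 491.98/5.4 = 91.107 mL/cmH2O.
τ = R × C = 2.927 × 0.09111 L/cmH2O = 0.2667 s.
Fraction remaining = e^(−Te/τ) = e^(−0.28/0.2667) = 0.35.
Trapped volume = 491.98 × 0.35 = 172.19 mL.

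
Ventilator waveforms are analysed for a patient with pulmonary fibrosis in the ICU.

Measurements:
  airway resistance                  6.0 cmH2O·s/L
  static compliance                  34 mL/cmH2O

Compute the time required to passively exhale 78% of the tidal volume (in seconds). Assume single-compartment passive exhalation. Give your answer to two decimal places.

τ = R × C = 6.0 × 34 mL/cmH2O = 6.0 × 0.034 L/cmH2O = 0.204 s.
Exhaled fraction f = 1 − e^(−t/τ) → t = −τ·ln(1 − f) = −0.204·ln(0.22) = 0.3089 s.

0.31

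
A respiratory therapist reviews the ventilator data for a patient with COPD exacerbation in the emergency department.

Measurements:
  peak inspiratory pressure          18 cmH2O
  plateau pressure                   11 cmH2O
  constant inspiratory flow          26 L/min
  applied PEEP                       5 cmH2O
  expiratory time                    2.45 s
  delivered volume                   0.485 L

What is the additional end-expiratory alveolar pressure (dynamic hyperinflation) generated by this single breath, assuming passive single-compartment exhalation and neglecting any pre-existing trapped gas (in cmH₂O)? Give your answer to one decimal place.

Flow: 26 L/min ÷ 60 = 0.4333 L/s.
R = (PIP − Pplat)/V̇ = (18 − 11) / 0.4333 = 7.0/0.4333 = 16.155 cmH2O·s/L.
C = Vt/(Pplat − PEEP) = 485.0 / (11 − 5) = 485.0/6.0 = 80.833 mL/cmH2O.
τ = R × C = 16.155 × 0.08083 L/cmH2O = 1.306 s.
Fraction remaining = e^(−Te/τ) = e^(−2.45/1.306) = 0.1532; trapped volume = 485.0 × 0.1532 = 74.302 mL.
Additional alveolar pressure from trapping ≈ V_trapped / C = 74.302 / 80.833 = 0.9192 cmH2O.

0.9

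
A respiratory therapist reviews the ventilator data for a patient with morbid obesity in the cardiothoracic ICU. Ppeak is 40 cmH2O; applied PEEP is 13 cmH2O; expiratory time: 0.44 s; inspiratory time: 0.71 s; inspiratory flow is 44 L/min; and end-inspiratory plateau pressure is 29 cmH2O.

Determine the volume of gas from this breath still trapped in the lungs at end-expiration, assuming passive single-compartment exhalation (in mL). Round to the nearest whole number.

211

Flow: 44 L/min ÷ 60 = 0.7333 L/s.
Vt = flow × Ti = 0.7333 L/s × 0.71 s × 1000 mL/L = 520.64 mL.
R = (PIP − Pplat)/V̇ = (40 − 29) / 0.7333 = 11.0/0.7333 = 15.001 cmH2O·s/L.
C = Vt/(Pplat − PEEP) = 520.64 / (29 − 13) = 520.64/16.0 = 32.54 mL/cmH2O.
τ = R × C = 15.001 × 0.03254 L/cmH2O = 0.4881 s.
Fraction remaining = e^(−Te/τ) = e^(−0.44/0.4881) = 0.406.
Trapped volume = 520.64 × 0.406 = 211.38 mL.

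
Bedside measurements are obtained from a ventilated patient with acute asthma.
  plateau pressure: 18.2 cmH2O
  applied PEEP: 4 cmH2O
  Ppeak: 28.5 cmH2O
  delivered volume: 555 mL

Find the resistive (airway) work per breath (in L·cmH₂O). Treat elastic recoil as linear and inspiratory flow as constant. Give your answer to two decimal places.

5.72

With constant inspiratory flow the resistive pressure is constant at PIP − Pplat = 28.5 − 18.2 = 10.3 cmH2O, so resistive work = 10.3 × 0.555 = 5.717 L·cmH2O.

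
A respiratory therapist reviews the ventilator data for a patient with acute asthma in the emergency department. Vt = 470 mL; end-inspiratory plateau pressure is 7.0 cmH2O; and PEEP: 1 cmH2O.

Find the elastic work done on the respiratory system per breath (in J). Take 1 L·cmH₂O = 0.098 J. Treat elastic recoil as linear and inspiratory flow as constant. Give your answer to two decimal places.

Elastic work ≈ ½ × (Pplat − PEEP) × Vt = 0.5 × (7.0 − 1) × 0.470 L = 0.5 × 6.0 × 0.470 = 1.41 L·cmH2O.
× 0.098 J/(L·cmH2O) → 0.1382 J.

0.14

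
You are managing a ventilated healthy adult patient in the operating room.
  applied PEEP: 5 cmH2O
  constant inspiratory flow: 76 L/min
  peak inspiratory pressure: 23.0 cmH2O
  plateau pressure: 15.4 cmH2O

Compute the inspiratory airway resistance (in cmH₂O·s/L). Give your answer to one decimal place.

Flow: 76 L/min ÷ 60 = 1.2667 L/s.
Raw = (PIP − Pplat) / flow = (23.0 − 15.4) / 1.2667 = 7.6 / 1.2667 = 6.0 cmH2O·s/L.

6.0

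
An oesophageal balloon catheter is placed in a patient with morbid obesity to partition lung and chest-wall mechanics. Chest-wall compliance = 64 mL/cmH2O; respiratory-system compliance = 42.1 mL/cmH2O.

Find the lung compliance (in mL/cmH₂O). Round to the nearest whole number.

123

1/CL = 1/Crs − 1/Ccw.
1/CL = 1/42.1 − 1/64 = 0.008128.
CL = 123.03 mL/cmH2O.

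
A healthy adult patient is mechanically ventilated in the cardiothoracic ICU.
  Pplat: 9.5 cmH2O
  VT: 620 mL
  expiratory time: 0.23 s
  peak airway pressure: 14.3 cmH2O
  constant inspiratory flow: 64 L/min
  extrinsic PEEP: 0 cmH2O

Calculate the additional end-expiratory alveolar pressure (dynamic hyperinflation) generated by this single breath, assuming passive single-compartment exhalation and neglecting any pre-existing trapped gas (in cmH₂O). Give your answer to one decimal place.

4.3

Flow: 64 L/min ÷ 60 = 1.0667 L/s.
R = (PIP − Pplat)/V̇ = (14.3 − 9.5) / 1.0667 = 4.8/1.0667 = 4.5 cmH2O·s/L.
C = Vt/(Pplat − PEEP) = 620.0 / (9.5 − 0) = 620.0/9.5 = 65.263 mL/cmH2O.
τ = R × C = 4.5 × 0.06526 L/cmH2O = 0.2937 s.
Fraction remaining = e^(−Te/τ) = e^(−0.23/0.2937) = 0.457; trapped volume = 620.0 × 0.457 = 283.34 mL.
Additional alveolar pressure from trapping ≈ V_trapped / C = 283.34 / 65.263 = 4.342 cmH2O.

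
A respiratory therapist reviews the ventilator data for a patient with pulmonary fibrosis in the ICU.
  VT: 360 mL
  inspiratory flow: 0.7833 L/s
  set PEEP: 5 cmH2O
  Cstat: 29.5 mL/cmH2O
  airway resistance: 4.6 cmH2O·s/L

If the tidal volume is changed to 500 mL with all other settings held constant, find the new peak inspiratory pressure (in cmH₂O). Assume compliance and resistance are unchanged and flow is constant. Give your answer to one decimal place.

PIP = Vt/C + R·V̇ + PEEP (constant-flow equation of motion).
Only the elastic term changes: ΔPIP = ΔVt / C = (500 − 360) / 29.5 = 4.746 cmH2O.
Original PIP = 360/29.5 + 4.6×0.7833 + 5 = 20.807 cmH2O; new PIP = 20.807 + (4.746) = 25.553 cmH2O.

25.6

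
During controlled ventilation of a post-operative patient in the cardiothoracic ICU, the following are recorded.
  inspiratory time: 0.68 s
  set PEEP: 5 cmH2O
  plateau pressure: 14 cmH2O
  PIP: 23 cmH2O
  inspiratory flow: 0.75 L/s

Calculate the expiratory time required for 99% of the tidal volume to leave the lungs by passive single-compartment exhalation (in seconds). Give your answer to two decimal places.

3.13

Vt = flow × Ti = 0.75 L/s × 0.68 s × 1000 mL/L = 510.0 mL.
R = (PIP − Pplat)/V̇ = (23 − 14) / 0.75 = 9.0/0.75 = 12.0 cmH2O·s/L.
C = Vt/(Pplat − PEEP) = 510.0 / (14 − 5) = 510.0/9.0 = 56.667 mL/cmH2O.
τ = R × C = 12.0 × 0.05667 L/cmH2O = 0.68 s.
t = −τ·ln(1 − 0.99) = −0.68·ln(0.01) = 3.132 s.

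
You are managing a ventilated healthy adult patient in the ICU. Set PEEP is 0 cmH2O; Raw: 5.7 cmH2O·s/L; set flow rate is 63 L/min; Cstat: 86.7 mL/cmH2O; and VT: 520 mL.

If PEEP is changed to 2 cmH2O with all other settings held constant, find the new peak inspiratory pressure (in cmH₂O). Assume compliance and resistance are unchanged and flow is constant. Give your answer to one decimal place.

14.0

Flow: 63 L/min ÷ 60 = 1.05 L/s.
PIP = Vt/C + R·V̇ + PEEP (constant-flow equation of motion).
Only the baseline term changes: ΔPIP = ΔPEEP = 2 − 0 = 2.0 cmH2O.
Original PIP = 520/86.7 + 5.7×1.05 + 0 = 11.983 cmH2O; new PIP = 11.983 + (2.0) = 13.983 cmH2O.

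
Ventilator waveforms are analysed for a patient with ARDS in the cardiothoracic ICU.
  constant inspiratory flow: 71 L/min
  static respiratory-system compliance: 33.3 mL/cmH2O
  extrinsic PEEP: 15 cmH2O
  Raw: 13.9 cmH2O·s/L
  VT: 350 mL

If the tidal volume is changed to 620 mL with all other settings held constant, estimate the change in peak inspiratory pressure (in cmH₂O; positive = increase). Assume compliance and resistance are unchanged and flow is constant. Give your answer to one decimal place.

PIP = Vt/C + R·V̇ + PEEP (constant-flow equation of motion).
Only the elastic term changes: ΔPIP = ΔVt / C = (620 − 350) / 33.3 = 8.108 cmH2O.

8.1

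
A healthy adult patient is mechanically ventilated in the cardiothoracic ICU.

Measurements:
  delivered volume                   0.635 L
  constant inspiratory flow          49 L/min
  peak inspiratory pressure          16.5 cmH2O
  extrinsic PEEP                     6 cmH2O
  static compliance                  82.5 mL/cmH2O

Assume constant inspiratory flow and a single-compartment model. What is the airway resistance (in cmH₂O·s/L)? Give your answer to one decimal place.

Flow: 49 L/min ÷ 60 = 0.8167 L/s.
Equation of motion (constant flow): PIP = Vt/C + R·V̇ + PEEP.
R·V̇ = PIP − Vt/C − PEEP = 16.5 − 635/82.5 − 6 = 16.5 − 7.697 − 6 = 2.803 cmH2O.
R = 2.803 / 0.8167 = 3.432 cmH2O·s/L.

3.4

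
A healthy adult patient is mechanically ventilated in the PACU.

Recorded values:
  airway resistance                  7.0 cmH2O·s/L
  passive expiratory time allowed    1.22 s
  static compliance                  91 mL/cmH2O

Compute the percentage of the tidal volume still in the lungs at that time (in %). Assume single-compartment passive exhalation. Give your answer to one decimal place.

τ = R × C = 7.0 × 91 mL/cmH2O = 7.0 × 0.091 L/cmH2O = 0.637 s.
Passive exhalation: V(t)/V₀ = e^(−t/τ) = e^(−1.22/0.637) = 0.1473.
Fraction remaining = 0.1473 → 14.73%.

14.7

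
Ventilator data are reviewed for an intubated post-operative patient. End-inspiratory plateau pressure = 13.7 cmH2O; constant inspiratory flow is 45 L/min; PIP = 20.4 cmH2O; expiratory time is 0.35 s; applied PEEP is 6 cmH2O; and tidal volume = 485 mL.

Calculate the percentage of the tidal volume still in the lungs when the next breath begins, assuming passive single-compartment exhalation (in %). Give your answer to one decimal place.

Flow: 45 L/min ÷ 60 = 0.75 L/s.
R = (PIP − Pplat)/V̇ = (20.4 − 13.7) / 0.75 = 6.7/0.75 = 8.933 cmH2O·s/L.
C = Vt/(Pplat − PEEP) = 485.0 / (13.7 − 6) = 485.0/7.7 = 62.987 mL/cmH2O.
τ = R × C = 8.933 × 0.06299 L/cmH2O = 0.5627 s.
Fraction remaining at end-expiration = e^(−Te/τ) = e^(−0.35/0.5627) = 0.5369 → 53.69%.

53.7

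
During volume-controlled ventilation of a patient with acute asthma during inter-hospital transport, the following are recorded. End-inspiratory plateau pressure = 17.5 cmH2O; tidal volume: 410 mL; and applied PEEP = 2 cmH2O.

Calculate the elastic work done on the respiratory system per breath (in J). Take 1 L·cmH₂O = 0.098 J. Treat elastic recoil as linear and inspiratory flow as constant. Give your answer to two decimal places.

Elastic work ≈ ½ × (Pplat − PEEP) × Vt = 0.5 × (17.5 − 2) × 0.410 L = 0.5 × 15.5 × 0.410 = 3.178 L·cmH2O.
× 0.098 J/(L·cmH2O) → 0.3114 J.

0.31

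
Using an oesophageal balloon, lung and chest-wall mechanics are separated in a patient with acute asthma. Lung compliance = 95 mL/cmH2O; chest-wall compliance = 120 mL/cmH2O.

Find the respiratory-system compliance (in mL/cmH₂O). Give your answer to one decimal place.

Lung and chest wall are elastances in series: 1/Crs = 1/CL + 1/Ccw.
1/Crs = 1/95 + 1/120 = 0.01886.
Crs = 53.022 mL/cmH2O.

53.0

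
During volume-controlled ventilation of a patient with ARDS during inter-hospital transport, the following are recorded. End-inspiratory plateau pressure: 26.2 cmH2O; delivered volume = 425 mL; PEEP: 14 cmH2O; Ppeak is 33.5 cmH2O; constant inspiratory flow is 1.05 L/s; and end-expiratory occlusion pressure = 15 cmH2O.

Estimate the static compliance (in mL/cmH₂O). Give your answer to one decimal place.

End-expiratory occlusion gives total PEEP = 15 cmH2O (intrinsic PEEP = 15 − 14 = 1). Use total PEEP for the elastic gradient.
Cstat = Vt / (Pplat − PEEPtotal) = 425 / (26.2 − 15) = 425 / 11.2 = 37.946 mL/cmH2O.

37.9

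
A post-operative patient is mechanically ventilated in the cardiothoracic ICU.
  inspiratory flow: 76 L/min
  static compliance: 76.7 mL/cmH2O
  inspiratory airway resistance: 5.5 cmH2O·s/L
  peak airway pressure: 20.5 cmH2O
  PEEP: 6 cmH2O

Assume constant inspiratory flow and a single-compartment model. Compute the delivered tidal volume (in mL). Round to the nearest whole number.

578

Flow: 76 L/min ÷ 60 = 1.2667 L/s.
Equation of motion (constant flow): PIP = Vt/C + R·V̇ + PEEP.
Vt/C = PIP − R·V̇ − PEEP = 20.5 − 6.967 − 6 = 7.533 cmH2O.
Vt = C × 7.533 = 76.7 × 7.533 = 577.78 mL.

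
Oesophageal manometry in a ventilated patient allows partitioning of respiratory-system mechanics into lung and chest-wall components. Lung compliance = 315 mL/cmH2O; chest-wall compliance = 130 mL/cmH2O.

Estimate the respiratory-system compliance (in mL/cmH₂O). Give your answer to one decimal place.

Lung and chest wall are elastances in series: 1/Crs = 1/CL + 1/Ccw.
1/Crs = 1/315 + 1/130 = 0.01087.
Crs = 91.996 mL/cmH2O.

92.0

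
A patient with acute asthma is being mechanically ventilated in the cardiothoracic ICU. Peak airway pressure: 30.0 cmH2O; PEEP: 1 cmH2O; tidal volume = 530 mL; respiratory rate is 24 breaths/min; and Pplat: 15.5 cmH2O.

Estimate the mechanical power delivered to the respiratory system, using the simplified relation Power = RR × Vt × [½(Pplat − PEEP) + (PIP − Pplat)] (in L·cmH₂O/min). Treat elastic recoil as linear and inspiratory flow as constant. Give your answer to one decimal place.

276.7

Per-breath work = Vt × [½(Pplat−PEEP) + (PIP−Pplat)] = 0.530 × [0.5×14.5 + 14.5] = 0.530 × 21.75 = 11.528 L·cmH2O.
Power = 24 × 11.528 = 276.67 L·cmH2O/min.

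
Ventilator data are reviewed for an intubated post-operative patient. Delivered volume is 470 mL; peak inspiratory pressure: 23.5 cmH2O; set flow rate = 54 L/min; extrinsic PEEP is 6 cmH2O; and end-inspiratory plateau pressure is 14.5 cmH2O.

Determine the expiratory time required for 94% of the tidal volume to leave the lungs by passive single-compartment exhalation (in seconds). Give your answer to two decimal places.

1.56

Flow: 54 L/min ÷ 60 = 0.9 L/s.
R = (PIP − Pplat)/V̇ = (23.5 − 14.5) / 0.9 = 9.0/0.9 = 10.0 cmH2O·s/L.
C = Vt/(Pplat − PEEP) = 470.0 / (14.5 − 6) = 470.0/8.5 = 55.294 mL/cmH2O.
τ = R × C = 10.0 × 0.05529 L/cmH2O = 0.5529 s.
t = −τ·ln(1 − 0.94) = −0.5529·ln(0.06) = 1.556 s.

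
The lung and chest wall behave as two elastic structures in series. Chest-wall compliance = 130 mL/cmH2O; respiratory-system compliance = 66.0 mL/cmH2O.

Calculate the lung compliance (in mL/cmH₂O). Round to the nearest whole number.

134

1/CL = 1/Crs − 1/Ccw.
1/CL = 1/66.0 − 1/130 = 0.007459.
CL = 134.07 mL/cmH2O.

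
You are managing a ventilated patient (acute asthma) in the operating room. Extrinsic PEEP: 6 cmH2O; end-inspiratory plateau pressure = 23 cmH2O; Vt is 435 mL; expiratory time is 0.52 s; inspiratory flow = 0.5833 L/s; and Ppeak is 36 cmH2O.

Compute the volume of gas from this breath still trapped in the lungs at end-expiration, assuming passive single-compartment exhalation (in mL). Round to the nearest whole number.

R = (PIP − Pplat)/V̇ = (36 − 23) / 0.5833 = 13.0/0.5833 = 22.287 cmH2O·s/L.
C = Vt/(Pplat − PEEP) = 435.0 / (23 − 6) = 435.0/17.0 = 25.588 mL/cmH2O.
τ = R × C = 22.287 × 0.02559 L/cmH2O = 0.5703 s.
Fraction remaining = e^(−Te/τ) = e^(−0.52/0.5703) = 0.4018.
Trapped volume = 435.0 × 0.4018 = 174.78 mL.

175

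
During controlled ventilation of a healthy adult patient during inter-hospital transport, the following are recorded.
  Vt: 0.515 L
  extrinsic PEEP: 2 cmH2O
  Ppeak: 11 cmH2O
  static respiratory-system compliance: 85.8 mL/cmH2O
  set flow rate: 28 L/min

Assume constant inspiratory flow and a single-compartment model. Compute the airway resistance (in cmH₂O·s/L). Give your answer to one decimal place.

6.4

Flow: 28 L/min ÷ 60 = 0.4667 L/s.
Equation of motion (constant flow): PIP = Vt/C + R·V̇ + PEEP.
R·V̇ = PIP − Vt/C − PEEP = 11 − 515/85.8 − 2 = 11 − 6.002 − 2 = 2.998 cmH2O.
R = 2.998 / 0.4667 = 6.424 cmH2O·s/L.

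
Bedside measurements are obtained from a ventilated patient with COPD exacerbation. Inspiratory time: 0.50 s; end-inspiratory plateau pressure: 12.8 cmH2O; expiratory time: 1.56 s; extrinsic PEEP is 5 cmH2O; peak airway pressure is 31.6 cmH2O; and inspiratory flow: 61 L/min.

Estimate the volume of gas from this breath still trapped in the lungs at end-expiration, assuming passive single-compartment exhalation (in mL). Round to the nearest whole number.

139

Flow: 61 L/min ÷ 60 = 1.0167 L/s.
Vt = flow × Ti = 1.0167 L/s × 0.50 s × 1000 mL/L = 508.35 mL.
R = (PIP − Pplat)/V̇ = (31.6 − 12.8) / 1.0167 = 18.8/1.0167 = 18.491 cmH2O·s/L.
C = Vt/(Pplat − PEEP) = 508.35 / (12.8 − 5) = 508.35/7.8 = 65.173 mL/cmH2O.
τ = R × C = 18.491 × 0.06517 L/cmH2O = 1.205 s.
Fraction remaining = e^(−Te/τ) = e^(−1.56/1.205) = 0.274.
Trapped volume = 508.35 × 0.274 = 139.29 mL.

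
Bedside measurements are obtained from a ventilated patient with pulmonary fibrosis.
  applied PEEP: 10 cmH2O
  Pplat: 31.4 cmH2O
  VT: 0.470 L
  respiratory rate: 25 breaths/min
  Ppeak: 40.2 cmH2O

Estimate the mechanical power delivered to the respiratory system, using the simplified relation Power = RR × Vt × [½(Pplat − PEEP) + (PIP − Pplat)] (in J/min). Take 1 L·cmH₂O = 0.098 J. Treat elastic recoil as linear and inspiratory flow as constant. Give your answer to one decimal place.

22.5

Per-breath work = Vt × [½(Pplat−PEEP) + (PIP−Pplat)] = 0.470 × [0.5×21.4 + 8.8] = 0.470 × 19.5 = 9.165 L·cmH2O.
Power = 25 × 9.165 = 229.13 L·cmH2O/min.
× 0.098 J/(L·cmH2O) → 22.455 J/min.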